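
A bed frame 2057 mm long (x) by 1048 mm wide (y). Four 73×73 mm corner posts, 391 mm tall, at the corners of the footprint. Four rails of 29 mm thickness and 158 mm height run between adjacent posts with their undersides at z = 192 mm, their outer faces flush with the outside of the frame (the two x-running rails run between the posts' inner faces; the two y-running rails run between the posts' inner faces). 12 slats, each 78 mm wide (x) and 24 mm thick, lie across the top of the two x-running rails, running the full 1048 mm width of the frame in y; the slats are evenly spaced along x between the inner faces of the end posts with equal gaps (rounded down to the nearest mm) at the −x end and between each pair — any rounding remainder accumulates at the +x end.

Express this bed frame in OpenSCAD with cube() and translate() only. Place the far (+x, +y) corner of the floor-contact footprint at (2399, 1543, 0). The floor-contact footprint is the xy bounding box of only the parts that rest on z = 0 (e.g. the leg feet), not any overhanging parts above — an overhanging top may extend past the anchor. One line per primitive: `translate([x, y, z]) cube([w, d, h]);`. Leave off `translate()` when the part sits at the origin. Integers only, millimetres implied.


// slat z = rail_z + rail_h = 192 + 158 = 350
// slat gap = ⌊(1911 − 12·78) / 13⌋ = 75
translate([342, 495, 0]) cube([73, 73, 391]);
translate([342, 1470, 0]) cube([73, 73, 391]);
translate([2326, 495, 0]) cube([73, 73, 391]);
translate([2326, 1470, 0]) cube([73, 73, 391]);
translate([415, 495, 192]) cube([1911, 29, 158]);
translate([415, 1514, 192]) cube([1911, 29, 158]);
translate([342, 568, 192]) cube([29, 902, 158]);
translate([2370, 568, 192]) cube([29, 902, 158]);
translate([490, 495, 350]) cube([78, 1048, 24]);
translate([643, 495, 350]) cube([78, 1048, 24]);
translate([796, 495, 350]) cube([78, 1048, 24]);
translate([949, 495, 350]) cube([78, 1048, 24]);
translate([1102, 495, 350]) cube([78, 1048, 24]);
translate([1255, 495, 350]) cube([78, 1048, 24]);
translate([1408, 495, 350]) cube([78, 1048, 24]);
translate([1561, 495, 350]) cube([78, 1048, 24]);
translate([1714, 495, 350]) cube([78, 1048, 24]);
translate([1867, 495, 350]) cube([78, 1048, 24]);
translate([2020, 495, 350]) cube([78, 1048, 24]);
translate([2173, 495, 350]) cube([78, 1048, 24]);


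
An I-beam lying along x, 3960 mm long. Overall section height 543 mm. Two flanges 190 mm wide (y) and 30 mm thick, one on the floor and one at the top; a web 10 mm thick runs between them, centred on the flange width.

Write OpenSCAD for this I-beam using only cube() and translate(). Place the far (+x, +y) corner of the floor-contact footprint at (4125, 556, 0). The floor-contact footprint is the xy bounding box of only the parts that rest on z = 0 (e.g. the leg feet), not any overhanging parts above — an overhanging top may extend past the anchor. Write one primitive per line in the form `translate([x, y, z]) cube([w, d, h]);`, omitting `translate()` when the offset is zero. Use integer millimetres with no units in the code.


translate([165, 366, 0]) cube([3960, 190, 30]);
translate([165, 456, 30]) cube([3960, 10, 483]);
translate([165, 366, 513]) cube([3960, 190, 30]);


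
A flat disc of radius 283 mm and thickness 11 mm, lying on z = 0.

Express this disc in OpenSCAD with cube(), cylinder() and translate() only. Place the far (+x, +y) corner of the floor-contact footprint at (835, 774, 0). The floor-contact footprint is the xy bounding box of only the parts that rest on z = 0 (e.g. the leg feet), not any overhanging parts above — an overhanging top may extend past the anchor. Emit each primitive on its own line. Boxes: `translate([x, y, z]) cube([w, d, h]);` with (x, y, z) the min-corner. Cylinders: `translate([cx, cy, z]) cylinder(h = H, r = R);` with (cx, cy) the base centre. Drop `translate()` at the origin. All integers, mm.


translate([552, 491, 0]) cylinder(h = 11, r = 283);


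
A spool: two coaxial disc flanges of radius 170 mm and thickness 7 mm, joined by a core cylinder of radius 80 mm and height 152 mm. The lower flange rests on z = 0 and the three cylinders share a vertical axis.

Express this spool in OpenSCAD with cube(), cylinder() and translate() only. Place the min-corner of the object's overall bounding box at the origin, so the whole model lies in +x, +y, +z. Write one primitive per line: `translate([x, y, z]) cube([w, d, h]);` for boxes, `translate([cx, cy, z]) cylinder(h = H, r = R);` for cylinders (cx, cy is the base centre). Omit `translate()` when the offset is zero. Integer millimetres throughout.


translate([170, 170, 0]) cylinder(h = 7, r = 170);
translate([170, 170, 7]) cylinder(h = 152, r = 80);
translate([170, 170, 159]) cylinder(h = 7, r = 170);


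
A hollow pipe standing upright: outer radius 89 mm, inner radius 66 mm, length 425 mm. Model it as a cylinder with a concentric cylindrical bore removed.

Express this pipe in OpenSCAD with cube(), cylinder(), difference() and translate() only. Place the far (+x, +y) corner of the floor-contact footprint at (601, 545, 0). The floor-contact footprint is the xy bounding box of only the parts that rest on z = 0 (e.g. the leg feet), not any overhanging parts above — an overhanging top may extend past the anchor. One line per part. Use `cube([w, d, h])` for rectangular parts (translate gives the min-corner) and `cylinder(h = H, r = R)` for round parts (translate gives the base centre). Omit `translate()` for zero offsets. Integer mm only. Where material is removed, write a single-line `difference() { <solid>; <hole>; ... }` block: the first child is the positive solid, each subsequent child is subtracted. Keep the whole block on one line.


difference() { translate([512, 456, 0]) cylinder(h = 425, r = 89); translate([512, 456, 0]) cylinder(h = 425, r = 66); }


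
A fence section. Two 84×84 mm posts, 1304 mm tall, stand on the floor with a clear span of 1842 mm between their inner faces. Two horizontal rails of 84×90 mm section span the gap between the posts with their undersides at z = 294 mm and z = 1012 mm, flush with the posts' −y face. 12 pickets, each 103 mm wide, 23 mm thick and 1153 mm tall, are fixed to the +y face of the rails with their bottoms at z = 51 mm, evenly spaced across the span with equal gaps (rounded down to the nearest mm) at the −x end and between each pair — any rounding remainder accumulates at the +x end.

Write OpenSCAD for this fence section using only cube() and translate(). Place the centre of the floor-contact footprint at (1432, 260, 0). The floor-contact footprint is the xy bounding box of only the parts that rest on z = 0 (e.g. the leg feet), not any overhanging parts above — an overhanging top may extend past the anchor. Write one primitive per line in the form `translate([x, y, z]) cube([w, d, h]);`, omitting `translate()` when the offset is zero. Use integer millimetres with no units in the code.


translate([427, 218, 0]) cube([84, 84, 1304]);
translate([2353, 218, 0]) cube([84, 84, 1304]);
translate([511, 218, 294]) cube([1842, 84, 90]);
translate([511, 218, 1012]) cube([1842, 84, 90]);
translate([557, 302, 51]) cube([103, 23, 1153]);
translate([706, 302, 51]) cube([103, 23, 1153]);
translate([855, 302, 51]) cube([103, 23, 1153]);
translate([1004, 302, 51]) cube([103, 23, 1153]);
translate([1153, 302, 51]) cube([103, 23, 1153]);
translate([1302, 302, 51]) cube([103, 23, 1153]);
translate([1451, 302, 51]) cube([103, 23, 1153]);
translate([1600, 302, 51]) cube([103, 23, 1153]);
translate([1749, 302, 51]) cube([103, 23, 1153]);
translate([1898, 302, 51]) cube([103, 23, 1153]);
translate([2047, 302, 51]) cube([103, 23, 1153]);
translate([2196, 302, 51]) cube([103, 23, 1153]);


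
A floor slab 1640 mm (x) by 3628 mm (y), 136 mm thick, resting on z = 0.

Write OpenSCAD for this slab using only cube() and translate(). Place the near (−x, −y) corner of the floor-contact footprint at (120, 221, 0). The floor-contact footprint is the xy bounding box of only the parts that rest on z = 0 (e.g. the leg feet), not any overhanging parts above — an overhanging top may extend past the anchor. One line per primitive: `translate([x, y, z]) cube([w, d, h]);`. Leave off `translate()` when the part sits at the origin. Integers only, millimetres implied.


translate([120, 221, 0]) cube([1640, 3628, 136]);


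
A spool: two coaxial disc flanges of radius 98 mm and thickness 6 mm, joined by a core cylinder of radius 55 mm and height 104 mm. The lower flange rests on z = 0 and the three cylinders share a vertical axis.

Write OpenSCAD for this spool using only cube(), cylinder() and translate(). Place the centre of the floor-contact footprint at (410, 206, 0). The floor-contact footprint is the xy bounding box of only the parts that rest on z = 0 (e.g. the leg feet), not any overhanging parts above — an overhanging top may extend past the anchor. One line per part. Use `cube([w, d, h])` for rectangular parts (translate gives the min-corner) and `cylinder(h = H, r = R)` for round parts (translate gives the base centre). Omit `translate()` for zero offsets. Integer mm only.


translate([410, 206, 0]) cylinder(h = 6, r = 98);
translate([410, 206, 6]) cylinder(h = 104, r = 55);
translate([410, 206, 110]) cylinder(h = 6, r = 98);


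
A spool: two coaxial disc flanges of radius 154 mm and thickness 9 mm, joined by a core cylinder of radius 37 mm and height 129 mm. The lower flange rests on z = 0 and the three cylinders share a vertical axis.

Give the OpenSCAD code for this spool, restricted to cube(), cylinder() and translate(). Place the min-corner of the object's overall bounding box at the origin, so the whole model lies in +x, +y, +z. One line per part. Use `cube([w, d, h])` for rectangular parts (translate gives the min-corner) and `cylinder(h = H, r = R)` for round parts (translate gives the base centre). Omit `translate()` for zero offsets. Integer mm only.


translate([154, 154, 0]) cylinder(h = 9, r = 154);
translate([154, 154, 9]) cylinder(h = 129, r = 37);
translate([154, 154, 138]) cylinder(h = 9, r = 154);


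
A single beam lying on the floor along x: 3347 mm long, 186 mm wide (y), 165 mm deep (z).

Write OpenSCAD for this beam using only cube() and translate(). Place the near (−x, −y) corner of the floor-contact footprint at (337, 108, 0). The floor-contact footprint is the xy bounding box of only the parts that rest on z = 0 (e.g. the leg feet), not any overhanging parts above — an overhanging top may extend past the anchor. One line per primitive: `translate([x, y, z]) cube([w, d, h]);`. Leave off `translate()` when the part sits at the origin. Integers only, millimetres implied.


translate([337, 108, 0]) cube([3347, 186, 165]);


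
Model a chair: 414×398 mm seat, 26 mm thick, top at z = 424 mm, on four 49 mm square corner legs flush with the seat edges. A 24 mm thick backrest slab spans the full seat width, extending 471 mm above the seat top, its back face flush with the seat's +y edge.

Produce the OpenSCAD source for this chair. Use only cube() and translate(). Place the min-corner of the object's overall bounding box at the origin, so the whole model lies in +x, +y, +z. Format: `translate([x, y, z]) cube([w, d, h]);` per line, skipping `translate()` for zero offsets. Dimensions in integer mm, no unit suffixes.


translate([0, 0, 398]) cube([414, 398, 26]);
cube([49, 49, 398]);
translate([365, 0, 0]) cube([49, 49, 398]);
translate([0, 349, 0]) cube([49, 49, 398]);
translate([365, 349, 0]) cube([49, 49, 398]);
translate([0, 374, 424]) cube([414, 24, 471]);


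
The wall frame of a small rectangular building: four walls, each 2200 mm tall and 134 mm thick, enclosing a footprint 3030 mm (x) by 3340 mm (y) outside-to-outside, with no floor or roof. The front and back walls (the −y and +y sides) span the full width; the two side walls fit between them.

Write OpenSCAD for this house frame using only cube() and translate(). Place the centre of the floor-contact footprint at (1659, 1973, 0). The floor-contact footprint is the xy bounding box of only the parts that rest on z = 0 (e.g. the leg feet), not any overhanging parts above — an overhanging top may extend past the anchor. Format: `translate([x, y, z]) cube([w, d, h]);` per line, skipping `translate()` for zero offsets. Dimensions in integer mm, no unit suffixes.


translate([144, 303, 0]) cube([3030, 134, 2200]);
translate([144, 3509, 0]) cube([3030, 134, 2200]);
translate([144, 437, 0]) cube([134, 3072, 2200]);
translate([3040, 437, 0]) cube([134, 3072, 2200]);


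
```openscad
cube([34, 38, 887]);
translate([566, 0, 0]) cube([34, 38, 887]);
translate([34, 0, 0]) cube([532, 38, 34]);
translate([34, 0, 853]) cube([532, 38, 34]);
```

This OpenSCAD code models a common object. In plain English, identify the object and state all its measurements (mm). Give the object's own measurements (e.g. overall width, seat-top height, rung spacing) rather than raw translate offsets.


A rectangular picture frame lying in the x–z plane (depth along y). The opening is 532 mm wide (x) by 819 mm tall (z), surrounded by a border 34 mm wide on all four sides. The frame is 38 mm deep and is made of two full-height vertical stiles with two horizontal rails fitted between them.


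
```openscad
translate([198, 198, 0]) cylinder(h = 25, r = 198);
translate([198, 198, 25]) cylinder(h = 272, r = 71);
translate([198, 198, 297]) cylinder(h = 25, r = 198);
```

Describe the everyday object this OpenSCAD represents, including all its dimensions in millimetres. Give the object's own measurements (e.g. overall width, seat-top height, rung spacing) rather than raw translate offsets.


A spool: two coaxial disc flanges of radius 198 mm and thickness 25 mm, joined by a core cylinder of radius 71 mm and height 272 mm. The lower flange rests on z = 0 and the three cylinders share a vertical axis.


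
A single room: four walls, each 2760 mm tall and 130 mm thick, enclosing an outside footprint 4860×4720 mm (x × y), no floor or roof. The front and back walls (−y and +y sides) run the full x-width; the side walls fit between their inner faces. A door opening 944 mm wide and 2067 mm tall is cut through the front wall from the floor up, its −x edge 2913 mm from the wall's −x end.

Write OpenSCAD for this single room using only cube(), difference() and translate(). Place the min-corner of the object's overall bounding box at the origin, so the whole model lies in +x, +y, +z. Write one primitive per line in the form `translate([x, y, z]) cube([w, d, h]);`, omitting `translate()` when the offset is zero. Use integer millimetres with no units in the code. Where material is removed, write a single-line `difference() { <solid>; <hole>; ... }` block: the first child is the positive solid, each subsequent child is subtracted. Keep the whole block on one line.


difference() { cube([4860, 130, 2760]); translate([2913, 0, 0]) cube([944, 130, 2067]); }
translate([0, 4590, 0]) cube([4860, 130, 2760]);
translate([0, 130, 0]) cube([130, 4460, 2760]);
translate([4730, 130, 0]) cube([130, 4460, 2760]);


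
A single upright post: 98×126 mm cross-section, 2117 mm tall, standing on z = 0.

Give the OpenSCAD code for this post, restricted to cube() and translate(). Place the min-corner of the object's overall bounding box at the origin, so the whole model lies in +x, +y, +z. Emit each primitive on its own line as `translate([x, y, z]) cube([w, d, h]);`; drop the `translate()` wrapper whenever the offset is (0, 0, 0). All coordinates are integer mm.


cube([98, 126, 2117]);


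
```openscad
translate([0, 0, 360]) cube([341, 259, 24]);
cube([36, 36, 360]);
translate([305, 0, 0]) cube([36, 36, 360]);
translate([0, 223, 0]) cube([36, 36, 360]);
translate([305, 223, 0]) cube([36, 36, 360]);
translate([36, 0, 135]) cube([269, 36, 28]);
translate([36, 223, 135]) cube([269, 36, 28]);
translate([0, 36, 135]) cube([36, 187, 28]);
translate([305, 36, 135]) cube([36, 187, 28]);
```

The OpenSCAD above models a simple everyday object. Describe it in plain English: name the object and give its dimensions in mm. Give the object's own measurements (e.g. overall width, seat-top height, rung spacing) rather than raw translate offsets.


A simple wooden stool: a rectangular seat 341 mm (x) by 259 mm (y), 24 mm thick, top face at z = 384 mm, on four square legs, each 36×36 mm in cross-section. The legs rest on z = 0, each flush with a corner of the seat. Four stretchers, 36 mm wide and 28 mm tall, connect adjacent legs with their undersides at z = 135 mm, each running between the inner faces of the legs it joins and aligned with the legs' outer faces on the other axis.


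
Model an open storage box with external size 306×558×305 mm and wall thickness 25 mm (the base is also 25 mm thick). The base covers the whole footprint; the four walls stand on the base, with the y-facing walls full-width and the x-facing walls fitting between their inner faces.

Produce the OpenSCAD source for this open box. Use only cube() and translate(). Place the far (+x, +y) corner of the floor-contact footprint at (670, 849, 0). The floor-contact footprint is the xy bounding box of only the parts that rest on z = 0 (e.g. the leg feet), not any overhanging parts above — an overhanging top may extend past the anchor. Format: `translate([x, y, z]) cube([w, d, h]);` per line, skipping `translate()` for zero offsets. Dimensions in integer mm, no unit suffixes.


translate([364, 291, 0]) cube([306, 558, 25]);
translate([364, 291, 25]) cube([306, 25, 280]);
translate([364, 824, 25]) cube([306, 25, 280]);
translate([364, 316, 25]) cube([25, 508, 280]);
translate([645, 316, 25]) cube([25, 508, 280]);


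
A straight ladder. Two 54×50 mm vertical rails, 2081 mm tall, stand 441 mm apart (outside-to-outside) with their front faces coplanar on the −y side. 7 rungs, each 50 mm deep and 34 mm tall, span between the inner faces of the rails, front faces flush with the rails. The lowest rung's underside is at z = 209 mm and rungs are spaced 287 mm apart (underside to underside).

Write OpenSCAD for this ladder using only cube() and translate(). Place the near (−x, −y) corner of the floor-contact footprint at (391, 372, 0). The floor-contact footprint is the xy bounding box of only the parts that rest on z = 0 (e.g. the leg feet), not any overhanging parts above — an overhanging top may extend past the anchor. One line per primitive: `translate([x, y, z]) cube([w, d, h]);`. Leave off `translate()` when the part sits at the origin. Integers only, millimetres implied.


translate([391, 372, 0]) cube([54, 50, 2081]);
translate([778, 372, 0]) cube([54, 50, 2081]);
translate([445, 372, 209]) cube([333, 50, 34]);
translate([445, 372, 496]) cube([333, 50, 34]);
translate([445, 372, 783]) cube([333, 50, 34]);
translate([445, 372, 1070]) cube([333, 50, 34]);
translate([445, 372, 1357]) cube([333, 50, 34]);
translate([445, 372, 1644]) cube([333, 50, 34]);
translate([445, 372, 1931]) cube([333, 50, 34]);


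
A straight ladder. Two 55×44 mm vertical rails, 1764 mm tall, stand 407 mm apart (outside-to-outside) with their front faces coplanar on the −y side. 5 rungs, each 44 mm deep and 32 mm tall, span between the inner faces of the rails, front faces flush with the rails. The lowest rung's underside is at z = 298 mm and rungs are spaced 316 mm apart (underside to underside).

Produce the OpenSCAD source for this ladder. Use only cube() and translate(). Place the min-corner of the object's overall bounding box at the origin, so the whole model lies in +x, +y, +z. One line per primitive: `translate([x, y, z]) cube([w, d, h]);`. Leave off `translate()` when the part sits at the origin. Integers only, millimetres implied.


// rung span = 407 - 2*55 = 297
// rung[k] z = 298 + k*316
cube([55, 44, 1764]);
translate([352, 0, 0]) cube([55, 44, 1764]);
translate([55, 0, 298]) cube([297, 44, 32]);
translate([55, 0, 614]) cube([297, 44, 32]);
translate([55, 0, 930]) cube([297, 44, 32]);
translate([55, 0, 1246]) cube([297, 44, 32]);
translate([55, 0, 1562]) cube([297, 44, 32]);


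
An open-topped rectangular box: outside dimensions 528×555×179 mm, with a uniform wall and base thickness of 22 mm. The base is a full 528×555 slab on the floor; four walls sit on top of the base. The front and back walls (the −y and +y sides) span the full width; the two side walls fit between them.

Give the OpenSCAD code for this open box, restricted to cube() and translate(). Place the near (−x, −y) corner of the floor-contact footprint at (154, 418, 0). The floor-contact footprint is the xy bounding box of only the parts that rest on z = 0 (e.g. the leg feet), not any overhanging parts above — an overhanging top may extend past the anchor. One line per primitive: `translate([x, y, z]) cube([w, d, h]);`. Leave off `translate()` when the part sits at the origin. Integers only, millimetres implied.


translate([154, 418, 0]) cube([528, 555, 22]);
translate([154, 418, 22]) cube([528, 22, 157]);
translate([154, 951, 22]) cube([528, 22, 157]);
translate([154, 440, 22]) cube([22, 511, 157]);
translate([660, 440, 22]) cube([22, 511, 157]);


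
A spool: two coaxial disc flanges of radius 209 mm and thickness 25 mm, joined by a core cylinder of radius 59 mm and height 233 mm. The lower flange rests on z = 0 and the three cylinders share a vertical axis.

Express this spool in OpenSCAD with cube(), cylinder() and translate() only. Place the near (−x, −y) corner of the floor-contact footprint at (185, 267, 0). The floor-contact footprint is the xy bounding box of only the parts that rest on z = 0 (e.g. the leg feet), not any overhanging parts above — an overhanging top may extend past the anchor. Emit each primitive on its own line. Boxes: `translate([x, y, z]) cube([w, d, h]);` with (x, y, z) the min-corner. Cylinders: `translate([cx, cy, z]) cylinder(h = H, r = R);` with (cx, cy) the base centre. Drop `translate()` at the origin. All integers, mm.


translate([394, 476, 0]) cylinder(h = 25, r = 209);
translate([394, 476, 25]) cylinder(h = 233, r = 59);
translate([394, 476, 258]) cylinder(h = 25, r = 209);


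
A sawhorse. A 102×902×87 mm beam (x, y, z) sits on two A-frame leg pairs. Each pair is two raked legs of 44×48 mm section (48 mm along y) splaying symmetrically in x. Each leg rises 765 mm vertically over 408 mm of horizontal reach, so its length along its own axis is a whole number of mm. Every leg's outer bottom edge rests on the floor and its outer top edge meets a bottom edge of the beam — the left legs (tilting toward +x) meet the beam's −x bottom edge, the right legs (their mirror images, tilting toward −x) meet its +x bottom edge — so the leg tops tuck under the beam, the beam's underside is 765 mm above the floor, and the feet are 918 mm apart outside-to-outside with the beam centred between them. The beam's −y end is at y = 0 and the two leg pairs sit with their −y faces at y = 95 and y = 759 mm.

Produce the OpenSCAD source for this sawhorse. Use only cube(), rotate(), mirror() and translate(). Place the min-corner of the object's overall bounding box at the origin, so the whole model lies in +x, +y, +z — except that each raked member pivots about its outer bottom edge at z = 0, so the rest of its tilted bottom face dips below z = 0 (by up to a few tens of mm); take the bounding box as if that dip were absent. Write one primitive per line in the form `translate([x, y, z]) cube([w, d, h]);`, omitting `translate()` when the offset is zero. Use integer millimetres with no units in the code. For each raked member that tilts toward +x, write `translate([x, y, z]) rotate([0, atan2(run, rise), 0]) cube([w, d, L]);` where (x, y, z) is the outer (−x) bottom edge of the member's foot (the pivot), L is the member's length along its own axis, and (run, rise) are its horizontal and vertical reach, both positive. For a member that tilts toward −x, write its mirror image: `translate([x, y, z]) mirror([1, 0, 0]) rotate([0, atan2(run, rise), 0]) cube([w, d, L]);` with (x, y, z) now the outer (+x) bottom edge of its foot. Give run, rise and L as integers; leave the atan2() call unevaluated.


translate([408, 0, 765]) cube([102, 902, 87]);
translate([0, 95, 0]) rotate([0, atan2(408, 765), 0]) cube([44, 48, 867]);
translate([918, 95, 0]) mirror([1, 0, 0]) rotate([0, atan2(408, 765), 0]) cube([44, 48, 867]);
translate([0, 759, 0]) rotate([0, atan2(408, 765), 0]) cube([44, 48, 867]);
translate([918, 759, 0]) mirror([1, 0, 0]) rotate([0, atan2(408, 765), 0]) cube([44, 48, 867]);


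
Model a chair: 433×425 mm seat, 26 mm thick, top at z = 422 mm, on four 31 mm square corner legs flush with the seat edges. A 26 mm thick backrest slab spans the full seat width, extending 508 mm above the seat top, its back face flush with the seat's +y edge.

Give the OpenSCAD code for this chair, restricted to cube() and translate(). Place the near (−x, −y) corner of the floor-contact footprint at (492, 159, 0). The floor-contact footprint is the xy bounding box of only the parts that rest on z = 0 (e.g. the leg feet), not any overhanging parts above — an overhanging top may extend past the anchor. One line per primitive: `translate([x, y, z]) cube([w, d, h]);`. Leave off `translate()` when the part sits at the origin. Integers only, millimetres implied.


translate([492, 159, 396]) cube([433, 425, 26]);
translate([492, 159, 0]) cube([31, 31, 396]);
translate([894, 159, 0]) cube([31, 31, 396]);
translate([492, 553, 0]) cube([31, 31, 396]);
translate([894, 553, 0]) cube([31, 31, 396]);
translate([492, 558, 422]) cube([433, 26, 508]);


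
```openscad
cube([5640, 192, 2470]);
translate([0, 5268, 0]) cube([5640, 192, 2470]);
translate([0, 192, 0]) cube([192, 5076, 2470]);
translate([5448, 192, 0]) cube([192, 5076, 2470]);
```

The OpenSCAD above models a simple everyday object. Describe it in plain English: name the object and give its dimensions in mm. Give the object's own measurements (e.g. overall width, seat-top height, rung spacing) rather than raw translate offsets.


The wall frame of a small rectangular building: four walls, each 2470 mm tall and 192 mm thick, enclosing a footprint 5640 mm (x) by 5460 mm (y) outside-to-outside, with no floor or roof. The front and back walls (the −y and +y sides) span the full width; the two side walls fit between them.


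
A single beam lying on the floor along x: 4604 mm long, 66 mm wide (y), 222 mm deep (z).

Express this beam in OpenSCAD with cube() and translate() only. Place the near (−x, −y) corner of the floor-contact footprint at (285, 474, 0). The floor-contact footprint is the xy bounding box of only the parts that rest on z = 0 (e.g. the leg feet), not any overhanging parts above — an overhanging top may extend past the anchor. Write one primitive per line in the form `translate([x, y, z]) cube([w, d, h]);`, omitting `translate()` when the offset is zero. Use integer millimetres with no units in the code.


translate([285, 474, 0]) cube([4604, 66, 222]);


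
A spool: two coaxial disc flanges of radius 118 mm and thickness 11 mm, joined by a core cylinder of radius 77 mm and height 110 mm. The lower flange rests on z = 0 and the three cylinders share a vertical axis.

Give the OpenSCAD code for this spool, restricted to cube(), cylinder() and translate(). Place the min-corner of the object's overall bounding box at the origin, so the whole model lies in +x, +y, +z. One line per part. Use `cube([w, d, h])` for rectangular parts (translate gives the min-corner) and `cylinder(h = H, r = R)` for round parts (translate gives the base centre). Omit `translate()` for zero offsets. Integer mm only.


translate([118, 118, 0]) cylinder(h = 11, r = 118);
translate([118, 118, 11]) cylinder(h = 110, r = 77);
translate([118, 118, 121]) cylinder(h = 11, r = 118);


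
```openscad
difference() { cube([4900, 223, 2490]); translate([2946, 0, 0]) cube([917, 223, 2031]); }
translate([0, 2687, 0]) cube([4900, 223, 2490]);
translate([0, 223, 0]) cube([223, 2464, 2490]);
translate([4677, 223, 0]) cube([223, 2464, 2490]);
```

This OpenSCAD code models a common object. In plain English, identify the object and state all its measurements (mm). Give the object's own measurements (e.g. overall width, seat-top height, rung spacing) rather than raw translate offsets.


A single room: four walls, each 2490 mm tall and 223 mm thick, enclosing an outside footprint 4900×2910 mm (x × y), no floor or roof. The front and back walls (−y and +y sides) run the full x-width; the side walls fit between their inner faces. A door opening 917 mm wide and 2031 mm tall is cut through the front wall from the floor up, its −x edge 2946 mm from the wall's −x end.


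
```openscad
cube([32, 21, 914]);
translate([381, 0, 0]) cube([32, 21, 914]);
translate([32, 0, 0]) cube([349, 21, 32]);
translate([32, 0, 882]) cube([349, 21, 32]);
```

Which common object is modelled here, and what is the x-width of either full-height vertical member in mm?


A picture frame. The border width is 32 mm.

Four thin pieces enclosing a rectangular opening — a picture frame. The two full-height stiles are 914 mm tall; the top rail sits at z = 882 and is 32 mm tall, so the border above the opening is 914 − 882 = 32 mm, matching the stile x-width.


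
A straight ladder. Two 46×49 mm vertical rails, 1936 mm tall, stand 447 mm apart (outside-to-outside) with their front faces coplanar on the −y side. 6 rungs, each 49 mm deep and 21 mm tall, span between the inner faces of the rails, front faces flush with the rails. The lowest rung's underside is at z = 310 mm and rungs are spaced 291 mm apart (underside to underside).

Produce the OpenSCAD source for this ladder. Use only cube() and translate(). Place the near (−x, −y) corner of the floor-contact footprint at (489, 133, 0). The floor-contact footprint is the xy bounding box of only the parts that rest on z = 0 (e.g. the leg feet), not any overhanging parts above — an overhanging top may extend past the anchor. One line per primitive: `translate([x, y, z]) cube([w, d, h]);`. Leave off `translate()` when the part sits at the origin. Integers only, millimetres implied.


// rung span = 447 - 2*46 = 355
// rung[k] z = 310 + k*291
translate([489, 133, 0]) cube([46, 49, 1936]);
translate([890, 133, 0]) cube([46, 49, 1936]);
translate([535, 133, 310]) cube([355, 49, 21]);
translate([535, 133, 601]) cube([355, 49, 21]);
translate([535, 133, 892]) cube([355, 49, 21]);
translate([535, 133, 1183]) cube([355, 49, 21]);
translate([535, 133, 1474]) cube([355, 49, 21]);
translate([535, 133, 1765]) cube([355, 49, 21]);


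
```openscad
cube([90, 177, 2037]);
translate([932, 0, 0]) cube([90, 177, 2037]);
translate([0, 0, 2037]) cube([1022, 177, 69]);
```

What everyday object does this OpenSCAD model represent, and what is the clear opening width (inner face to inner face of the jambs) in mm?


A door frame. The clear opening width is 842 mm.

Two 2037 mm tall posts with a header on top — a door frame. The left jamb is 90 mm wide at x = 0; the right jamb starts at x = 932. The clear opening is 932 − 90 = 842 mm.


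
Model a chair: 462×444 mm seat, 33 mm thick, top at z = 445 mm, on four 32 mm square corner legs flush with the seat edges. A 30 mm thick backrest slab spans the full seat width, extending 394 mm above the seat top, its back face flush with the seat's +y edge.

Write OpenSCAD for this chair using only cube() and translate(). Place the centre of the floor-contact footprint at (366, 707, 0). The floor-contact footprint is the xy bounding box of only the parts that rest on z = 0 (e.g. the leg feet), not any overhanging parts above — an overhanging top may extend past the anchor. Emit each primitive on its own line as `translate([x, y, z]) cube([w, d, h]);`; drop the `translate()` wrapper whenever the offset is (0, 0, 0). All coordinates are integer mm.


translate([135, 485, 412]) cube([462, 444, 33]);
translate([135, 485, 0]) cube([32, 32, 412]);
translate([565, 485, 0]) cube([32, 32, 412]);
translate([135, 897, 0]) cube([32, 32, 412]);
translate([565, 897, 0]) cube([32, 32, 412]);
translate([135, 899, 445]) cube([462, 30, 394]);


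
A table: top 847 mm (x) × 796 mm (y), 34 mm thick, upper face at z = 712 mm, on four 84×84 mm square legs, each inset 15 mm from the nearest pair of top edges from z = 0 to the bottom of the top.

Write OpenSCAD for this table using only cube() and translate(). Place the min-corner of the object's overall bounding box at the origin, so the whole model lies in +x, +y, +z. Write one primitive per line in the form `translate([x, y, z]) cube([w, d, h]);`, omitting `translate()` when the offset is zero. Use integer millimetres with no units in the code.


// leg_h = 712 - 34 = 678
translate([0, 0, 678]) cube([847, 796, 34]);
translate([15, 15, 0]) cube([84, 84, 678]);
translate([748, 15, 0]) cube([84, 84, 678]);
translate([15, 697, 0]) cube([84, 84, 678]);
translate([748, 697, 0]) cube([84, 84, 678]);


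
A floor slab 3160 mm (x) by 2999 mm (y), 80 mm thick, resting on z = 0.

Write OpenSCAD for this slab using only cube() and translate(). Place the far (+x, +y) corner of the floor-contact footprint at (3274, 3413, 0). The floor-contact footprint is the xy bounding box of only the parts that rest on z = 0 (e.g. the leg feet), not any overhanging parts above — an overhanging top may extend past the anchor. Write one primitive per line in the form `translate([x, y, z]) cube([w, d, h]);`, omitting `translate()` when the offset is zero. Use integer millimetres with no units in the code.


translate([114, 414, 0]) cube([3160, 2999, 80]);


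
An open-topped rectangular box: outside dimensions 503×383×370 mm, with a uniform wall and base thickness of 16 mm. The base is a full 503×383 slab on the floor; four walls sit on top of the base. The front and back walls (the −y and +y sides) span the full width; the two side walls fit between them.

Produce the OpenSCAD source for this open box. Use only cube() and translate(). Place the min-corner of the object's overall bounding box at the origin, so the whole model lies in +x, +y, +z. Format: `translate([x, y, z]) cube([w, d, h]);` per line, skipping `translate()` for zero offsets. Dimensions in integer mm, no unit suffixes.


cube([503, 383, 16]);
translate([0, 0, 16]) cube([503, 16, 354]);
translate([0, 367, 16]) cube([503, 16, 354]);
translate([0, 16, 16]) cube([16, 351, 354]);
translate([487, 16, 16]) cube([16, 351, 354]);


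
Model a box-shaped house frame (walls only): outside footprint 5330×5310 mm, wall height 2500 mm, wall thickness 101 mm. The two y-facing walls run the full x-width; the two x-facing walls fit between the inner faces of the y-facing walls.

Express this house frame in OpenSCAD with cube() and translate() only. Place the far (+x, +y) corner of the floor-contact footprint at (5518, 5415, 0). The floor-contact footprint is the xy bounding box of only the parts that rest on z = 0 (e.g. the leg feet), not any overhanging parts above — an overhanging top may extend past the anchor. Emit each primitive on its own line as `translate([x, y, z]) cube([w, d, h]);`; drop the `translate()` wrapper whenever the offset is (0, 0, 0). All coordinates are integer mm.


translate([188, 105, 0]) cube([5330, 101, 2500]);
translate([188, 5314, 0]) cube([5330, 101, 2500]);
translate([188, 206, 0]) cube([101, 5108, 2500]);
translate([5417, 206, 0]) cube([101, 5108, 2500]);


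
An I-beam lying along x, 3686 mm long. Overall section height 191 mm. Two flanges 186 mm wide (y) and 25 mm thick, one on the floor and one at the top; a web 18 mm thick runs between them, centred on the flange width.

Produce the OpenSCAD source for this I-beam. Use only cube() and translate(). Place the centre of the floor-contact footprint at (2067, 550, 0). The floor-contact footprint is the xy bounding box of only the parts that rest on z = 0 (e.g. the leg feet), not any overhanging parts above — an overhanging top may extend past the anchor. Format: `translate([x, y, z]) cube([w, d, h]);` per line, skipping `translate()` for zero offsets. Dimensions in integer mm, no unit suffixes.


translate([224, 457, 0]) cube([3686, 186, 25]);
translate([224, 541, 25]) cube([3686, 18, 141]);
translate([224, 457, 166]) cube([3686, 186, 25]);


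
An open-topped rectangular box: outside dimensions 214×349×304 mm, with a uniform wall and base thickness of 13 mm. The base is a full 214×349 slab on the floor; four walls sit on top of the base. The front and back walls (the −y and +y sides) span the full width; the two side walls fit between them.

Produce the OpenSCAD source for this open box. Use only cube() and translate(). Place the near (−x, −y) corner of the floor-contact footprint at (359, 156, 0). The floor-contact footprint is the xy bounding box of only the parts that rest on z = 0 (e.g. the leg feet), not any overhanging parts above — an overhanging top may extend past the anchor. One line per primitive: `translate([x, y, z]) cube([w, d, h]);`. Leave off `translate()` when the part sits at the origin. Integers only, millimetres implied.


translate([359, 156, 0]) cube([214, 349, 13]);
translate([359, 156, 13]) cube([214, 13, 291]);
translate([359, 492, 13]) cube([214, 13, 291]);
translate([359, 169, 13]) cube([13, 323, 291]);
translate([560, 169, 13]) cube([13, 323, 291]);


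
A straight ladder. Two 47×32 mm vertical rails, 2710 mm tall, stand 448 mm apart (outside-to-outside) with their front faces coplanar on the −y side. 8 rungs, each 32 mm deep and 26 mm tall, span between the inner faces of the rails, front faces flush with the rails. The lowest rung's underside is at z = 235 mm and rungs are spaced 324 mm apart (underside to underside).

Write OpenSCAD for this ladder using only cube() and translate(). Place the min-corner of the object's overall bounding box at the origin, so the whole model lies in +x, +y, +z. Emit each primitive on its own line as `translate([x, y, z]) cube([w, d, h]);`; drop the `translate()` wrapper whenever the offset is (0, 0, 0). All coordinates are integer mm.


cube([47, 32, 2710]);
translate([401, 0, 0]) cube([47, 32, 2710]);
translate([47, 0, 235]) cube([354, 32, 26]);
translate([47, 0, 559]) cube([354, 32, 26]);
translate([47, 0, 883]) cube([354, 32, 26]);
translate([47, 0, 1207]) cube([354, 32, 26]);
translate([47, 0, 1531]) cube([354, 32, 26]);
translate([47, 0, 1855]) cube([354, 32, 26]);
translate([47, 0, 2179]) cube([354, 32, 26]);
translate([47, 0, 2503]) cube([354, 32, 26]);


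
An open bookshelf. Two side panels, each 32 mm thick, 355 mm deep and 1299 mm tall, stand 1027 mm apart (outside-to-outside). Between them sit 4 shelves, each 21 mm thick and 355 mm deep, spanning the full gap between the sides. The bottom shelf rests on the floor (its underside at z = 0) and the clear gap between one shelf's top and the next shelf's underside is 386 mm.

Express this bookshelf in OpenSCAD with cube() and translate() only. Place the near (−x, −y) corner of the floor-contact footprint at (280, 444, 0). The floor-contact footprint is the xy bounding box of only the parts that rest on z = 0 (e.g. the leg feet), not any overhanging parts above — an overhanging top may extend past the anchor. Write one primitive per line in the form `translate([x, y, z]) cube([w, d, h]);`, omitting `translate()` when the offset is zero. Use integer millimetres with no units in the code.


translate([280, 444, 0]) cube([32, 355, 1299]);
translate([1275, 444, 0]) cube([32, 355, 1299]);
translate([312, 444, 0]) cube([963, 355, 21]);
translate([312, 444, 407]) cube([963, 355, 21]);
translate([312, 444, 814]) cube([963, 355, 21]);
translate([312, 444, 1221]) cube([963, 355, 21]);


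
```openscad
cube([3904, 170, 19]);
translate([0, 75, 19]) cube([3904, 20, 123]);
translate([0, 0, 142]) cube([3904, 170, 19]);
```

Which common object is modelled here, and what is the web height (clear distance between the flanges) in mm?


An I-beam. The web height is 123 mm.

Two wide flanges with a thin centred web — an I-beam. Overall 161 mm minus two 19 mm flanges gives a web of 161 − 2·19 = 123 mm.


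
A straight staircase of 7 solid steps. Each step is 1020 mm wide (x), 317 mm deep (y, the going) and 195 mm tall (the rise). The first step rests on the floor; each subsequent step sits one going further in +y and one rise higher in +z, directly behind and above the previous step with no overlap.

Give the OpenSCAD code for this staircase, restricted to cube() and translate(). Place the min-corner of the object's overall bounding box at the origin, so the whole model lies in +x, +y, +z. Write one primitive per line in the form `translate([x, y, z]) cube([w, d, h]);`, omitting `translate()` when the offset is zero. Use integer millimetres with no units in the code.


cube([1020, 317, 195]);
translate([0, 317, 195]) cube([1020, 317, 195]);
translate([0, 634, 390]) cube([1020, 317, 195]);
translate([0, 951, 585]) cube([1020, 317, 195]);
translate([0, 1268, 780]) cube([1020, 317, 195]);
translate([0, 1585, 975]) cube([1020, 317, 195]);
translate([0, 1902, 1170]) cube([1020, 317, 195]);
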